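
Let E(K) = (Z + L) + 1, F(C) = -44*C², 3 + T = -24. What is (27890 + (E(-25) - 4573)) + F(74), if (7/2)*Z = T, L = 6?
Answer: -1523394/7 ≈ -2.1763e+5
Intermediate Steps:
T = -27 (T = -3 - 24 = -27)
Z = -54/7 (Z = (2/7)*(-27) = -54/7 ≈ -7.7143)
E(K) = -5/7 (E(K) = (-54/7 + 6) + 1 = -12/7 + 1 = -5/7)
(27890 + (E(-25) - 4573)) + F(74) = (27890 + (-5/7 - 4573)) - 44*74² = (27890 - 32016/7) - 44*5476 = 163214/7 - 240944 = -1523394/7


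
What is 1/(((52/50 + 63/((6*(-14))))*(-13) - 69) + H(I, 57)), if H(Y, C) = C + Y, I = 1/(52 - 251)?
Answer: -19900/313923 ≈ -0.063391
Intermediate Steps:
I = -1/199 (I = 1/(-199) = -1/199 ≈ -0.0050251)
1/(((52/50 + 63/((6*(-14))))*(-13) - 69) + H(I, 57)) = 1/(((52/50 + 63/((6*(-14))))*(-13) - 69) + (57 - 1/199)) = 1/(((52*(1/50) + 63/(-84))*(-13) - 69) + 11342/199) = 1/(((26/25 + 63*(-1/84))*(-13) - 69) + 11342/199) = 1/(((26/25 - ¾)*(-13) - 69) + 11342/199) = 1/(((29/100)*(-13) - 69) + 11342/199) = 1/((-377/100 - 69) + 11342/199) = 1/(-7277/100 + 11342/199) = 1/(-313923/19900) = -19900/313923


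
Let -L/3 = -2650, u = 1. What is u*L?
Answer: 7950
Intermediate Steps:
L = 7950 (L = -3*(-2650) = 7950)
u*L = 1*7950 = 7950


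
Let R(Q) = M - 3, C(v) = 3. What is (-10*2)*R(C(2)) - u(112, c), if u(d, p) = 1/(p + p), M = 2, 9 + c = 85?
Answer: 3039/152 ≈ 19.993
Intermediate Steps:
c = 76 (c = -9 + 85 = 76)
R(Q) = -1 (R(Q) = 2 - 3 = -1)
u(d, p) = 1/(2*p)
(-10*2)*R(C(2)) - u(112, c) = -10*2*(-1) - 1/(2*76) = -20*(-1) - 1/(2*76) = 20 - 1*1/152 = 20 - 1/152 = 3039/152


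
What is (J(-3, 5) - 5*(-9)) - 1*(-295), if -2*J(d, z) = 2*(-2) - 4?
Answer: 344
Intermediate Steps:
J(d, z) = 4 (J(d, z) = -(2*(-2) - 4)/2 = -(-4 - 4)/2 = -1/2*(-8) = 4)
(J(-3, 5) - 5*(-9)) - 1*(-295) = (4 - 5*(-9)) - 1*(-295) = (4 + 45) + 295 = 49 + 295 = 344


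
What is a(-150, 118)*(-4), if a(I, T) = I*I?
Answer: -90000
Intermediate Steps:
a(I, T) = I**2
a(-150, 118)*(-4) = (-150)**2*(-4) = 22500*(-4) = -90000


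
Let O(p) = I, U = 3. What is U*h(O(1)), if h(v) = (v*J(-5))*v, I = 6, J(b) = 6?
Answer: 648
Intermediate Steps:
O(p) = 6
h(v) = 6*v**2 (h(v) = (v*6)*v = (6*v)*v = 6*v**2)
U*h(O(1)) = 3*(6*6**2) = 3*(6*36) = 3*216 = 648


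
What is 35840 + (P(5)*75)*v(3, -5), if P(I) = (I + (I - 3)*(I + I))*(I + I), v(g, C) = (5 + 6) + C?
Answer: 148340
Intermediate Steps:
v(g, C) = 11 + C
P(I) = 2*I*(I + 2*I*(-3 + I)) (P(I) = (I + (-3 + I)*(2*I))*(2*I) = (I + 2*I*(-3 + I))*(2*I) = 2*I*(I + 2*I*(-3 + I)))
35840 + (P(5)*75)*v(3, -5) = 35840 + ((5**2*(-10 + 4*5))*75)*(11 - 5) = 35840 + ((25*(-10 + 20))*75)*6 = 35840 + ((25*10)*75)*6 = 35840 + (250*75)*6 = 35840 + 18750*6 = 35840 + 112500 = 148340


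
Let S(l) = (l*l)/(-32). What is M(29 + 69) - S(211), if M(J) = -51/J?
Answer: 2180713/1568 ≈ 1390.8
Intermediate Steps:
S(l) = -l²/32 (S(l) = l²*(-1/32) = -l²/32)
M(29 + 69) - S(211) = -51/(29 + 69) - (-1)*211²/32 = -51/98 - (-1)*44521/32 = -51*1/98 - 1*(-44521/32) = -51/98 + 44521/32 = 2180713/1568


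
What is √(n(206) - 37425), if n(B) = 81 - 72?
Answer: 2*I*√9354 ≈ 193.43*I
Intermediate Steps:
n(B) = 9
√(n(206) - 37425) = √(9 - 37425) = √(-37416) = 2*I*√9354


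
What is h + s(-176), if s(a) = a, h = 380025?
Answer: 379849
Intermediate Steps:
h + s(-176) = 380025 - 176 = 379849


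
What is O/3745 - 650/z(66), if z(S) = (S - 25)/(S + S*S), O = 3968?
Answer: -10764090812/153545 ≈ -70104.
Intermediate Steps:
z(S) = (-25 + S)/(S + S²)
O/3745 - 650/z(66) = 3968/3745 - 650*66*(1 + 66)/(-25 + 66) = 3968*(1/3745) - 650/((1/66)*41/67) = 3968/3745 - 650/((1/66)*(1/67)*41) = 3968/3745 - 650/41/4422 = 3968/3745 - 650*4422/41 = 3968/3745 - 2874300/41 = -10764090812/153545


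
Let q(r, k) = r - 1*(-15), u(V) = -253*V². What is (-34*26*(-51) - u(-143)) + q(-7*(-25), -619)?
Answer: 5218871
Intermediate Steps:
q(r, k) = 15 + r (q(r, k) = r + 15 = 15 + r)
(-34*26*(-51) - u(-143)) + q(-7*(-25), -619) = (-34*26*(-51) - (-253)*(-143)²) + (15 - 7*(-25)) = (-884*(-51) - (-253)*20449) + (15 + 175) = (45084 - 1*(-5173597)) + 190 = (45084 + 5173597) + 190 = 5218681 + 190 = 5218871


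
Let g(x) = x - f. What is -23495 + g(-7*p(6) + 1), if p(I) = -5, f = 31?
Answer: -23490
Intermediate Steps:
g(x) = -31 + x (g(x) = x - 1*31 = x - 31 = -31 + x)
-23495 + g(-7*p(6) + 1) = -23495 + (-31 + (-7*(-5) + 1)) = -23495 + (-31 + (35 + 1)) = -23495 + (-31 + 36) = -23495 + 5 = -23490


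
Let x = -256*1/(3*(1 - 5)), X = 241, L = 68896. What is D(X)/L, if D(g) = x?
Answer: 2/6459 ≈ 0.00030965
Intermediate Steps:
x = 64/3 (x = -256/((-4*3)) = -256/(-12) = -256*(-1/12) = 64/3 ≈ 21.333)
D(g) = 64/3
D(X)/L = (64/3)/68896 = (64/3)*(1/68896) = 2/6459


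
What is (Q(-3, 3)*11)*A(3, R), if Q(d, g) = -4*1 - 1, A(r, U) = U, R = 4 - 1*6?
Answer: 110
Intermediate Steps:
R = -2 (R = 4 - 6 = -2)
Q(d, g) = -5 (Q(d, g) = -4 - 1 = -5)
(Q(-3, 3)*11)*A(3, R) = -5*11*(-2) = -55*(-2) = 110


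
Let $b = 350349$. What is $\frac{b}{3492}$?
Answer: $\frac{116783}{1164} \approx 100.33$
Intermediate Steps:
$\frac{b}{3492} = \frac{350349}{3492} = 350349 \cdot \frac{1}{3492} = \frac{116783}{1164}$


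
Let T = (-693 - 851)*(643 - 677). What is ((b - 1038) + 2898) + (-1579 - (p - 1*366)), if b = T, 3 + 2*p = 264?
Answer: 106025/2 ≈ 53013.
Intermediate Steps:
p = 261/2 (p = -3/2 + (1/2)*264 = -3/2 + 132 = 261/2 ≈ 130.50)
T = 52496 (T = -1544*(-34) = 52496)
b = 52496
((b - 1038) + 2898) + (-1579 - (p - 1*366)) = ((52496 - 1038) + 2898) + (-1579 - (261/2 - 1*366)) = (51458 + 2898) + (-1579 - (261/2 - 366)) = 54356 + (-1579 - 1*(-471/2)) = 54356 + (-1579 + 471/2) = 54356 - 2687/2 = 106025/2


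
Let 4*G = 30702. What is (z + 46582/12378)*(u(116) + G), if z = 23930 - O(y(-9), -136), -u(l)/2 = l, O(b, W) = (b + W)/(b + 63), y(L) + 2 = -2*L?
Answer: 174218117215613/977862 ≈ 1.7816e+8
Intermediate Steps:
y(L) = -2 - 2*L
O(b, W) = (W + b)/(63 + b)
u(l) = -2*l
G = 15351/2 (G = (¼)*30702 = 15351/2 ≈ 7675.5)
z = 1890590/79 (z = 23930 - (-136 + (-2 - 2*(-9)))/(63 + (-2 - 2*(-9))) = 23930 - (-136 + (-2 + 18))/(63 + (-2 + 18)) = 23930 - (-136 + 16)/(63 + 16) = 23930 - (-120)/79 = 23930 - 1*(-120/79) = 23930 + 120/79 = 1890590/79 ≈ 23932.)
(z + 46582/12378)*(u(116) + G) = (1890590/79 + 46582/12378)*(-2*116 + 15351/2) = (1890590/79 + 46582*(1/12378))*(-232 + 15351/2) = (1890590/79 + 23291/6189)*(14887/2) = (11702701499/488931)*(14887/2) = 174218117215613/977862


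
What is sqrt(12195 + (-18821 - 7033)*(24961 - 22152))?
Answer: I*sqrt(72611691) ≈ 8521.3*I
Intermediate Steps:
sqrt(12195 + (-18821 - 7033)*(24961 - 22152)) = sqrt(12195 - 25854*2809) = sqrt(12195 - 72623886) = sqrt(-72611691) = I*sqrt(72611691)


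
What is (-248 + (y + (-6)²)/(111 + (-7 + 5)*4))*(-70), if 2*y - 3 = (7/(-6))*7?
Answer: 10714445/618 ≈ 17337.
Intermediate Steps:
y = -31/12 (y = 3/2 + ((7/(-6))*7)/2 = 3/2 + (-⅙*7*7)/2 = 3/2 + (-7/6*7)/2 = 3/2 + (½)*(-49/6) = 3/2 - 49/12 = -31/12 ≈ -2.5833)
(-248 + (y + (-6)²)/(111 + (-7 + 5)*4))*(-70) = (-248 + (-31/12 + (-6)²)/(111 + (-7 + 5)*4))*(-70) = (-248 + (-31/12 + 36)/(111 - 2*4))*(-70) = (-248 + 401/(12*(111 - 8)))*(-70) = (-248 + (401/12)/103)*(-70) = (-248 + (401/12)*(1/103))*(-70) = (-248 + 401/1236)*(-70) = -306127/1236*(-70) = 10714445/618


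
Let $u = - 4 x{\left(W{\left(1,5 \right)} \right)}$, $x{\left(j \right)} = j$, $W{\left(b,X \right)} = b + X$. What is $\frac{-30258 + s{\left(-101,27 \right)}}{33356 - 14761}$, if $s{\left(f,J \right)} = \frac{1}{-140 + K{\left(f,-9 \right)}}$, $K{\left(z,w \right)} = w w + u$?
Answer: $- \frac{502283}{308677} \approx -1.6272$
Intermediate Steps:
$W{\left(b,X \right)} = X + b$
$u = -24$ ($u = - 4 \left(5 + 1\right) = \left(-4\right) 6 = -24$)
$K{\left(z,w \right)} = -24 + w^{2}$ ($K{\left(z,w \right)} = w w - 24 = w^{2} - 24 = -24 + w^{2}$)
$s{\left(f,J \right)} = - \frac{1}{83}$ ($s{\left(f,J \right)} = \frac{1}{-140 - \left(24 - \left(-9\right)^{2}\right)} = \frac{1}{-140 + \left(-24 + 81\right)} = \frac{1}{-140 + 57} = \frac{1}{-83} = - \frac{1}{83}$)
$\frac{-30258 + s{\left(-101,27 \right)}}{33356 - 14761} = \frac{-30258 - \frac{1}{83}}{33356 - 14761} = - \frac{2511415}{83 \cdot 18595} = \left(- \frac{2511415}{83}\right) \frac{1}{18595} = - \frac{502283}{308677}$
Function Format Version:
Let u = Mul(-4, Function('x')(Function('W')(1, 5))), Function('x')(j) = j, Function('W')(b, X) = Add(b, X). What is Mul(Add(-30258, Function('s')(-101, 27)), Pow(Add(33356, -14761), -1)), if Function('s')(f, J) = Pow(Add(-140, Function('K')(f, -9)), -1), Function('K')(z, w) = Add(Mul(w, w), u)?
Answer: Rational(-502283, 308677) ≈ -1.6272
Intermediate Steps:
Function('W')(b, X) = Add(X, b)
u = -24 (u = Mul(-4, Add(5, 1)) = Mul(-4, 6) = -24)
Function('K')(z, w) = Add(-24, Pow(w, 2)) (Function('K')(z, w) = Add(Mul(w, w), -24) = Add(Pow(w, 2), -24) = Add(-24, Pow(w, 2)))
Function('s')(f, J) = Rational(-1, 83) (Function('s')(f, J) = Pow(Add(-140, Add(-24, Pow(-9, 2))), -1) = Pow(Add(-140, Add(-24, 81)), -1) = Pow(Add(-140, 57), -1) = Pow(-83, -1) = Rational(-1, 83))
Mul(Add(-30258, Function('s')(-101, 27)), Pow(Add(33356, -14761), -1)) = Mul(Add(-30258, Rational(-1, 83)), Pow(Add(33356, -14761), -1)) = Mul(Rational(-2511415, 83), Pow(18595, -1)) = Mul(Rational(-2511415, 83), Rational(1, 18595)) = Rational(-502283, 308677)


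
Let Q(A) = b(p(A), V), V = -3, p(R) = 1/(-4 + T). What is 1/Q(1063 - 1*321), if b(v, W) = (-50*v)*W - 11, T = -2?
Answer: -1/36 ≈ -0.027778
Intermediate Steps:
p(R) = -⅙ (p(R) = 1/(-4 - 2) = 1/(-6) = -⅙)
b(v, W) = -11 - 50*W*v (b(v, W) = -50*W*v - 11 = -11 - 50*W*v)
Q(A) = -36 (Q(A) = -11 - 50*(-3)*(-⅙) = -11 - 25 = -36)
1/Q(1063 - 1*321) = 1/(-36) = -1/36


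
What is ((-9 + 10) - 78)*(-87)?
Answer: 6699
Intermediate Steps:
((-9 + 10) - 78)*(-87) = (1 - 78)*(-87) = -77*(-87) = 6699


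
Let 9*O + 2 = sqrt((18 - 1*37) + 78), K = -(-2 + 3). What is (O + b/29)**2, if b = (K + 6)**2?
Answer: 8612/7569 + 334*sqrt(59)/2349 ≈ 2.2300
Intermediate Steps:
K = -1 (K = -1*1 = -1)
O = -2/9 + sqrt(59)/9 (O = -2/9 + sqrt((18 - 1*37) + 78)/9 = -2/9 + sqrt((18 - 37) + 78)/9 = -2/9 + sqrt(-19 + 78)/9 = -2/9 + sqrt(59)/9 ≈ 0.63124)
b = 25 (b = (-1 + 6)**2 = 5**2 = 25)
(O + b/29)**2 = ((-2/9 + sqrt(59)/9) + 25/29)**2 = (167/261 + sqrt(59)/9)**2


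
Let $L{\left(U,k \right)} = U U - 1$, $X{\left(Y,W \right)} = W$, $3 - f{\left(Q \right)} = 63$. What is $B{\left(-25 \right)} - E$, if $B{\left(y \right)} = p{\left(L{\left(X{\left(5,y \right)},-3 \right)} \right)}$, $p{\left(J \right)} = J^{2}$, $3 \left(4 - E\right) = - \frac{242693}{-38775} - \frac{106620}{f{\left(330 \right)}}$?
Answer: $\frac{4123894888}{10575} \approx 3.8997 \cdot 10^{5}$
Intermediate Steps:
$f{\left(Q \right)} = -60$ ($f{\left(Q \right)} = 3 - 63 = -60$)
$E = - \frac{6243688}{10575}$ ($E = 4 - \frac{- \frac{242693}{-38775} - \frac{106620}{-60}}{3} = 4 - \frac{\left(-242693\right) \left(- \frac{1}{38775}\right) - -1777}{3} = 4 - \frac{\frac{22063}{3525} + 1777}{3} = 4 - \frac{6285988}{10575} = - \frac{6243688}{10575} \approx -590.42$)
$L{\left(U,k \right)} = -1 + U^{2}$ ($L{\left(U,k \right)} = U^{2} - 1 = -1 + U^{2}$)
$B{\left(y \right)} = \left(-1 + y^{2}\right)^{2}$
$B{\left(-25 \right)} - E = \left(-1 + \left(-25\right)^{2}\right)^{2} - - \frac{6243688}{10575} = \left(-1 + 625\right)^{2} + \frac{6243688}{10575} = 624^{2} + \frac{6243688}{10575} = 389376 + \frac{6243688}{10575} = \frac{4123894888}{10575}$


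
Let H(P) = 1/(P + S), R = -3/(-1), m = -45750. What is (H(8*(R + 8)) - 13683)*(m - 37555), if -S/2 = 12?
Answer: 72951104855/64 ≈ 1.1399e+9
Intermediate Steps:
S = -24 (S = -2*12 = -24)
R = 3 (R = -3*(-1) = 3)
H(P) = 1/(-24 + P) (H(P) = 1/(P - 24) = 1/(-24 + P))
(H(8*(R + 8)) - 13683)*(m - 37555) = (1/(-24 + 8*(3 + 8)) - 13683)*(-45750 - 37555) = (1/(-24 + 8*11) - 13683)*(-83305) = (1/(-24 + 88) - 13683)*(-83305) = (1/64 - 13683)*(-83305) = -875711/64*(-83305) = 72951104855/64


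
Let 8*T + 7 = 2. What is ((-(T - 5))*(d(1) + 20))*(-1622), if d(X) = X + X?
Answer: -401445/2 ≈ -2.0072e+5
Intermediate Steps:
T = -5/8 (T = -7/8 + (⅛)*2 = -7/8 + ¼ = -5/8 ≈ -0.62500)
d(X) = 2*X
((-(T - 5))*(d(1) + 20))*(-1622) = ((-(-5/8 - 5))*(2*1 + 20))*(-1622) = ((-1*(-45/8))*(2 + 20))*(-1622) = ((45/8)*22)*(-1622) = (495/4)*(-1622) = -401445/2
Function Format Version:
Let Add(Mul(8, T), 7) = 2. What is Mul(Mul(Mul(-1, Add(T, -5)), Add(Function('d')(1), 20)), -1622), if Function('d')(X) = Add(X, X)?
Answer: Rational(-401445, 2) ≈ -2.0072e+5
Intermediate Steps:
T = Rational(-5, 8) (T = Add(Rational(-7, 8), Mul(Rational(1, 8), 2)) = Add(Rational(-7, 8), Rational(1, 4)) = Rational(-5, 8) ≈ -0.62500)
Function('d')(X) = Mul(2, X)
Mul(Mul(Mul(-1, Add(T, -5)), Add(Function('d')(1), 20)), -1622) = Mul(Mul(Mul(-1, Add(Rational(-5, 8), -5)), Add(Mul(2, 1), 20)), -1622) = Mul(Mul(Mul(-1, Rational(-45, 8)), Add(2, 20)), -1622) = Mul(Mul(Rational(45, 8), 22), -1622) = Mul(Rational(495, 4), -1622) = Rational(-401445, 2)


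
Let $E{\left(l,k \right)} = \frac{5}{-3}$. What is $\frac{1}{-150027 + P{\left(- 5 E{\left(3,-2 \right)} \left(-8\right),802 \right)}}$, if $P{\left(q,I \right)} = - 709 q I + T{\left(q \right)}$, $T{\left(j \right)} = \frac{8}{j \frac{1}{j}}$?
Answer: $\frac{3}{113273543} \approx 2.6485 \cdot 10^{-8}$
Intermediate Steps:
$E{\left(l,k \right)} = - \frac{5}{3}$ ($E{\left(l,k \right)} = 5 \left(- \frac{1}{3}\right) = - \frac{5}{3}$)
$T{\left(j \right)} = 8$ ($T{\left(j \right)} = \frac{8}{1} = 8 \cdot 1 = 8$)
$P{\left(q,I \right)} = 8 - 709 I q$ ($P{\left(q,I \right)} = - 709 q I + 8 = - 709 I q + 8 = 8 - 709 I q$)
$\frac{1}{-150027 + P{\left(- 5 E{\left(3,-2 \right)} \left(-8\right),802 \right)}} = \frac{1}{-150027 - \left(-8 + 568618 \left(-5\right) \left(- \frac{5}{3}\right) \left(-8\right)\right)} = \frac{1}{-150027 - \left(-8 + 568618 \cdot \frac{25}{3} \left(-8\right)\right)} = \frac{1}{-150027 - \left(-8 + 568618 \left(- \frac{200}{3}\right)\right)} = \frac{1}{-150027 + \left(8 + \frac{113723600}{3}\right)} = \frac{1}{-150027 + \frac{113723624}{3}} = \frac{1}{\frac{113273543}{3}} = \frac{3}{113273543}$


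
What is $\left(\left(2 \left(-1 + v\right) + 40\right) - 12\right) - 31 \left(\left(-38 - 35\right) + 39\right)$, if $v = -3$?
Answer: $1074$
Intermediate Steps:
$\left(\left(2 \left(-1 + v\right) + 40\right) - 12\right) - 31 \left(\left(-38 - 35\right) + 39\right) = \left(\left(2 \left(-1 - 3\right) + 40\right) - 12\right) - 31 \left(\left(-38 - 35\right) + 39\right) = \left(\left(2 \left(-4\right) + 40\right) - 12\right) - 31 \left(-73 + 39\right) = \left(\left(-8 + 40\right) - 12\right) - -1054 = \left(32 - 12\right) + 1054 = 20 + 1054 = 1074$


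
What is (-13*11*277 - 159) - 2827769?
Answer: -2867539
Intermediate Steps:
(-13*11*277 - 159) - 2827769 = (-143*277 - 159) - 2827769 = (-39611 - 159) - 2827769 = -39770 - 2827769 = -2867539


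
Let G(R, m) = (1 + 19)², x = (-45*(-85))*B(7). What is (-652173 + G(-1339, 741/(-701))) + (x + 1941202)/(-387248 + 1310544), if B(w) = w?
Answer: -54707039621/83936 ≈ -6.5177e+5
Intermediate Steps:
x = 26775 (x = -45*(-85)*7 = 3825*7 = 26775)
G(R, m) = 400 (G(R, m) = 20² = 400)
(-652173 + G(-1339, 741/(-701))) + (x + 1941202)/(-387248 + 1310544) = (-652173 + 400) + (26775 + 1941202)/(-387248 + 1310544) = -651773 + 1967977/923296 = -651773 + 1967977*(1/923296) = -651773 + 178907/83936 = -54707039621/83936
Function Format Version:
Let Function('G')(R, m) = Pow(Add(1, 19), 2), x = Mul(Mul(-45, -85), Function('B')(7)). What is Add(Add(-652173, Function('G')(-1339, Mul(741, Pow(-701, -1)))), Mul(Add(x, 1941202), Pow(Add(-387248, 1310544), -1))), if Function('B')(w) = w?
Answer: Rational(-54707039621, 83936) ≈ -6.5177e+5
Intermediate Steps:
x = 26775 (x = Mul(Mul(-45, -85), 7) = Mul(3825, 7) = 26775)
Function('G')(R, m) = 400 (Function('G')(R, m) = Pow(20, 2) = 400)
Add(Add(-652173, Function('G')(-1339, Mul(741, Pow(-701, -1)))), Mul(Add(x, 1941202), Pow(Add(-387248, 1310544), -1))) = Add(Add(-652173, 400), Mul(Add(26775, 1941202), Pow(Add(-387248, 1310544), -1))) = Add(-651773, Mul(1967977, Pow(923296, -1))) = Add(-651773, Mul(1967977, Rational(1, 923296))) = Add(-651773, Rational(178907, 83936)) = Rational(-54707039621, 83936)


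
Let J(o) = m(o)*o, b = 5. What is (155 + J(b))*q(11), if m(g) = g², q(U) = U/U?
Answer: 280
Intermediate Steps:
q(U) = 1
J(o) = o³ (J(o) = o²*o = o³)
(155 + J(b))*q(11) = (155 + 5³)*1 = (155 + 125)*1 = 280*1 = 280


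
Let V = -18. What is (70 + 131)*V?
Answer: -3618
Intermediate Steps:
(70 + 131)*V = (70 + 131)*(-18) = 201*(-18) = -3618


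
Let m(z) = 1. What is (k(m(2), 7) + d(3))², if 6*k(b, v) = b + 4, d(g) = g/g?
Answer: 121/36 ≈ 3.3611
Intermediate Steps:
d(g) = 1
k(b, v) = ⅔ + b/6 (k(b, v) = (b + 4)/6 = (4 + b)/6 = ⅔ + b/6)
(k(m(2), 7) + d(3))² = ((⅔ + (⅙)*1) + 1)² = ((⅔ + ⅙) + 1)² = (⅚ + 1)² = (11/6)² = 121/36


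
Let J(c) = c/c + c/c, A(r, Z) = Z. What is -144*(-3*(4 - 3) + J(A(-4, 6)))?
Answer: 144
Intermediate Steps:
J(c) = 2 (J(c) = 1 + 1 = 2)
-144*(-3*(4 - 3) + J(A(-4, 6))) = -144*(-3*(4 - 3) + 2) = -144*(-3*1 + 2) = -144*(-3 + 2) = -144*(-1) = 144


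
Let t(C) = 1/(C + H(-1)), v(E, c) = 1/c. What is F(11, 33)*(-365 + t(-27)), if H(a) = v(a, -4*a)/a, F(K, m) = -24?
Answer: 954936/109 ≈ 8760.9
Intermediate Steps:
H(a) = -1/(4*a²) (H(a) = 1/(((-4*a))*a) = (-1/(4*a))/a = -1/(4*a²))
t(C) = 1/(-¼ + C) (t(C) = 1/(C - ¼/(-1)²) = 1/(C - ¼*1) = 1/(C - ¼) = 1/(-¼ + C))
F(11, 33)*(-365 + t(-27)) = -24*(-365 + 4/(-1 + 4*(-27))) = -24*(-365 + 4/(-1 - 108)) = -24*(-365 + 4/(-109)) = -24*(-365 + 4*(-1/109)) = -24*(-365 - 4/109) = -24*(-39789/109) = 954936/109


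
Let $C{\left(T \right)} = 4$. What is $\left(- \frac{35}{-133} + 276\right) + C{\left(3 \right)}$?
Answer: $\frac{5325}{19} \approx 280.26$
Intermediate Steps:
$\left(- \frac{35}{-133} + 276\right) + C{\left(3 \right)} = \left(- \frac{35}{-133} + 276\right) + 4 = \left(\left(-35\right) \left(- \frac{1}{133}\right) + 276\right) + 4 = \left(\frac{5}{19} + 276\right) + 4 = \frac{5249}{19} + 4 = \frac{5325}{19}$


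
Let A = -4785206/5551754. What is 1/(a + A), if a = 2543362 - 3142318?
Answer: -2775877/1662630577015 ≈ -1.6696e-6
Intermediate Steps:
A = -2392603/2775877 (A = -4785206*1/5551754 = -2392603/2775877 ≈ -0.86193)
a = -598956
1/(a + A) = 1/(-598956 - 2392603/2775877) = 1/(-1662630577015/2775877) = -2775877/1662630577015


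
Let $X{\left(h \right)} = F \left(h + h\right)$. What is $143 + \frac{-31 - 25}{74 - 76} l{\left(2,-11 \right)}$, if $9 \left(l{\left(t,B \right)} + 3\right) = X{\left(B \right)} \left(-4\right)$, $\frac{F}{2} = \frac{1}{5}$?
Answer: $\frac{7583}{45} \approx 168.51$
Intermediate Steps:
$F = \frac{2}{5} \approx 0.4$
$X{\left(h \right)} = \frac{4 h}{5}$ ($X{\left(h \right)} = \frac{2 \left(h + h\right)}{5} = \frac{2 \cdot 2 h}{5} = \frac{4 h}{5}$)
$l{\left(t,B \right)} = -3 - \frac{16 B}{45}$ ($l{\left(t,B \right)} = -3 + \frac{\frac{4 B}{5} \left(-4\right)}{9} = -3 + \frac{\left(- \frac{16}{5}\right) B}{9} = -3 - \frac{16 B}{45}$)
$143 + \frac{-31 - 25}{74 - 76} l{\left(2,-11 \right)} = 143 + \frac{-31 - 25}{74 - 76} \left(-3 - - \frac{176}{45}\right) = 143 + - \frac{56}{-2} \left(-3 + \frac{176}{45}\right) = 143 + \left(-56\right) \left(- \frac{1}{2}\right) \frac{41}{45} = 143 + 28 \cdot \frac{41}{45} = 143 + \frac{1148}{45} = \frac{7583}{45}$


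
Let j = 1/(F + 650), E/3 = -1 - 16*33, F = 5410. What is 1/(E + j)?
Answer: -6060/9617219 ≈ -0.00063012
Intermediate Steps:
E = -1587 (E = 3*(-1 - 16*33) = 3*(-1 - 528) = 3*(-529) = -1587)
j = 1/6060 (j = 1/(5410 + 650) = 1/6060 ≈ 0.00016502)
1/(E + j) = 1/(-1587 + 1/6060) = 1/(-9617219/6060) = -6060/9617219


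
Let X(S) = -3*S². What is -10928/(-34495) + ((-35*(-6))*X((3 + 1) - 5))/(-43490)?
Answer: 49699057/150018755 ≈ 0.33129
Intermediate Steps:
-10928/(-34495) + ((-35*(-6))*X((3 + 1) - 5))/(-43490) = -10928/(-34495) + ((-35*(-6))*(-3*((3 + 1) - 5)²))/(-43490) = -10928*(-1/34495) + (210*(-3*(4 - 5)²))*(-1/43490) = 10928/34495 + (210*(-3*(-1)²))*(-1/43490) = 10928/34495 + (210*(-3*1))*(-1/43490) = 10928/34495 + (210*(-3))*(-1/43490) = 10928/34495 - 630*(-1/43490) = 10928/34495 + 63/4349 = 49699057/150018755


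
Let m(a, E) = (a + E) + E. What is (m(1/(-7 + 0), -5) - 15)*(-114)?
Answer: 20064/7 ≈ 2866.3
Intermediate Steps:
m(a, E) = a + 2*E (m(a, E) = (E + a) + E = a + 2*E)
(m(1/(-7 + 0), -5) - 15)*(-114) = ((1/(-7 + 0) + 2*(-5)) - 15)*(-114) = ((1/(-7) - 10) - 15)*(-114) = ((-1/7 - 10) - 15)*(-114) = (-71/7 - 15)*(-114) = -176/7*(-114) = 20064/7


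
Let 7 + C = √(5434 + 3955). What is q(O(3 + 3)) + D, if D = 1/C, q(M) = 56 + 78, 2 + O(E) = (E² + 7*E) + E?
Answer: 1251567/9340 + √9389/9340 ≈ 134.01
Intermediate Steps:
C = -7 + √9389 (C = -7 + √(5434 + 3955) = -7 + √9389 ≈ 89.897)
O(E) = -2 + E² + 8*E (O(E) = -2 + ((E² + 7*E) + E) = -2 + (E² + 8*E) = -2 + E² + 8*E)
q(M) = 134
D = 1/(-7 + √9389) ≈ 0.011124
q(O(3 + 3)) + D = 134 + (7/9340 + √9389/9340) = 1251567/9340 + √9389/9340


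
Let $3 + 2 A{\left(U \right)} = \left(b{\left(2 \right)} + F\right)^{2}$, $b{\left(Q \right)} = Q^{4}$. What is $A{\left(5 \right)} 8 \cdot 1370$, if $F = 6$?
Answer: $2635880$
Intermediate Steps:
$A{\left(U \right)} = \frac{481}{2}$ ($A{\left(U \right)} = - \frac{3}{2} + \frac{\left(2^{4} + 6\right)^{2}}{2} = - \frac{3}{2} + \frac{\left(16 + 6\right)^{2}}{2} = - \frac{3}{2} + \frac{22^{2}}{2} = - \frac{3}{2} + \frac{1}{2} \cdot 484 = - \frac{3}{2} + 242 = \frac{481}{2}$)
$A{\left(5 \right)} 8 \cdot 1370 = \frac{481}{2} \cdot 8 \cdot 1370 = 1924 \cdot 1370 = 2635880$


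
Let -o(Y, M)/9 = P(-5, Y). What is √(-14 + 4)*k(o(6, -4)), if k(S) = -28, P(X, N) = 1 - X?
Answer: -28*I*√10 ≈ -88.544*I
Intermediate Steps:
o(Y, M) = -54 (o(Y, M) = -9*(1 - 1*(-5)) = -9*(1 + 5) = -9*6 = -54)
√(-14 + 4)*k(o(6, -4)) = √(-14 + 4)*(-28) = √(-10)*(-28) = (I*√10)*(-28) = -28*I*√10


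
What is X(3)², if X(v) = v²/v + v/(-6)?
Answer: 25/4 ≈ 6.2500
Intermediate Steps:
X(v) = 5*v/6 (X(v) = v + v*(-⅙) = v - v/6 = 5*v/6)
X(3)² = ((⅚)*3)² = (5/2)² = 25/4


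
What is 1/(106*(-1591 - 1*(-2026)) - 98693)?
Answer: -1/52583 ≈ -1.9018e-5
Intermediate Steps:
1/(106*(-1591 - 1*(-2026)) - 98693) = 1/(106*(-1591 + 2026) - 98693) = 1/(106*435 - 98693) = 1/(46110 - 98693) = 1/(-52583) = -1/52583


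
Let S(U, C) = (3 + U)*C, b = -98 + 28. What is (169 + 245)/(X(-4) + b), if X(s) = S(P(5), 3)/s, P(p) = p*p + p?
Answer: -1656/379 ≈ -4.3694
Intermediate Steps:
b = -70
P(p) = p + p² (P(p) = p² + p = p + p²)
S(U, C) = C*(3 + U)
X(s) = 99/s (X(s) = (3*(3 + 5*(1 + 5)))/s = (3*(3 + 5*6))/s = (3*(3 + 30))/s = (3*33)/s = 99/s)
(169 + 245)/(X(-4) + b) = (169 + 245)/(99/(-4) - 70) = 414/(99*(-¼) - 70) = 414/(-99/4 - 70) = 414/(-379/4) = 414*(-4/379) = -1656/379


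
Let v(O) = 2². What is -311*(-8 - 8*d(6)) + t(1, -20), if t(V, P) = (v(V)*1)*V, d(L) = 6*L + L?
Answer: 106988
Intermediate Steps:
v(O) = 4
d(L) = 7*L
t(V, P) = 4*V (t(V, P) = (4*1)*V = 4*V)
-311*(-8 - 8*d(6)) + t(1, -20) = -311*(-8 - 56*6) + 4*1 = -311*(-8 - 8*42) + 4 = -311*(-8 - 336) + 4 = -311*(-344) + 4 = 106984 + 4 = 106988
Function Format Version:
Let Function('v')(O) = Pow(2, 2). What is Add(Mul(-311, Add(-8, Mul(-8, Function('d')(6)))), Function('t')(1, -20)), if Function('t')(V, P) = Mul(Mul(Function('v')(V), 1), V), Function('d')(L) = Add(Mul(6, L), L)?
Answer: 106988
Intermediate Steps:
Function('v')(O) = 4
Function('d')(L) = Mul(7, L)
Function('t')(V, P) = Mul(4, V) (Function('t')(V, P) = Mul(Mul(4, 1), V) = Mul(4, V))
Add(Mul(-311, Add(-8, Mul(-8, Function('d')(6)))), Function('t')(1, -20)) = Add(Mul(-311, Add(-8, Mul(-8, Mul(7, 6)))), Mul(4, 1)) = Add(Mul(-311, Add(-8, Mul(-8, 42))), 4) = Add(Mul(-311, Add(-8, -336)), 4) = Add(Mul(-311, -344), 4) = Add(106984, 4) = 106988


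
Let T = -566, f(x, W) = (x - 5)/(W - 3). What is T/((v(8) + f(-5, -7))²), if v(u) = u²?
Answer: -566/4225 ≈ -0.13396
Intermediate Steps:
f(x, W) = (-5 + x)/(-3 + W)
T/((v(8) + f(-5, -7))²) = -566/(8² + (-5 - 5)/(-3 - 7))² = -566/(64 - 10/(-10))² = -566/(64 - ⅒*(-10))² = -566/(64 + 1)² = -566/(65²) = -566/4225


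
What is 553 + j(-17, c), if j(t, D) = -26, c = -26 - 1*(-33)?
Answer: 527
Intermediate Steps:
c = 7 (c = -26 + 33 = 7)
553 + j(-17, c) = 553 - 26 = 527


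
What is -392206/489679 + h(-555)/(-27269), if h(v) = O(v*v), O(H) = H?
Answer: -4365633497/360893423 ≈ -12.097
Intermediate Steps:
h(v) = v**2 (h(v) = v*v = v**2)
-392206/489679 + h(-555)/(-27269) = -392206/489679 + (-555)**2/(-27269) = -392206*1/489679 + 308025*(-1/27269) = -392206/489679 - 8325/737 = -4365633497/360893423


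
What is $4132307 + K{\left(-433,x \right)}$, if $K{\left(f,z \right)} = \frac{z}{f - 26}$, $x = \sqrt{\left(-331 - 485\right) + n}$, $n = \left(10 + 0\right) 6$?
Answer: $4132307 - \frac{2 i \sqrt{21}}{153} \approx 4.1323 \cdot 10^{6} - 0.059903 i$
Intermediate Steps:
$n = 60$ ($n = 10 \cdot 6 = 60$)
$x = 6 i \sqrt{21}$ ($x = \sqrt{\left(-331 - 485\right) + 60} = \sqrt{-816 + 60} = \sqrt{-756} = 6 i \sqrt{21} \approx 27.495 i$)
$K{\left(f,z \right)} = \frac{z}{-26 + f}$
$4132307 + K{\left(-433,x \right)} = 4132307 + \frac{6 i \sqrt{21}}{-26 - 433} = 4132307 + \frac{6 i \sqrt{21}}{-459} = 4132307 + 6 i \sqrt{21} \left(- \frac{1}{459}\right) = 4132307 - \frac{2 i \sqrt{21}}{153}$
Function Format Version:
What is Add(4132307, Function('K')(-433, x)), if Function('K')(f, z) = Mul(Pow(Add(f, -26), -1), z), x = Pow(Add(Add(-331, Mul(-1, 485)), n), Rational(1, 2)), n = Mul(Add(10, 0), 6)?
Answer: Add(4132307, Mul(Rational(-2, 153), I, Pow(21, Rational(1, 2)))) ≈ Add(4.1323e+6, Mul(-0.059903, I))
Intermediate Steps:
n = 60 (n = Mul(10, 6) = 60)
x = Mul(6, I, Pow(21, Rational(1, 2))) (x = Pow(Add(Add(-331, Mul(-1, 485)), 60), Rational(1, 2)) = Pow(Add(Add(-331, -485), 60), Rational(1, 2)) = Pow(Add(-816, 60), Rational(1, 2)) = Pow(-756, Rational(1, 2)) = Mul(6, I, Pow(21, Rational(1, 2))) ≈ Mul(27.495, I))
Function('K')(f, z) = Mul(z, Pow(Add(-26, f), -1)) (Function('K')(f, z) = Mul(Pow(Add(-26, f), -1), z) = Mul(z, Pow(Add(-26, f), -1)))
Add(4132307, Function('K')(-433, x)) = Add(4132307, Mul(Mul(6, I, Pow(21, Rational(1, 2))), Pow(Add(-26, -433), -1))) = Add(4132307, Mul(Mul(6, I, Pow(21, Rational(1, 2))), Pow(-459, -1))) = Add(4132307, Mul(Mul(6, I, Pow(21, Rational(1, 2))), Rational(-1, 459))) = Add(4132307, Mul(Rational(-2, 153), I, Pow(21, Rational(1, 2))))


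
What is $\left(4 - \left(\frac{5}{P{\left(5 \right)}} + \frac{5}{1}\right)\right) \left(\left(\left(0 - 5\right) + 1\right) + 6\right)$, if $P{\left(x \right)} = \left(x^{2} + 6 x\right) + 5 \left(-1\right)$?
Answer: $- \frac{11}{5} \approx -2.2$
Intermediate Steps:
$P{\left(x \right)} = -5 + x^{2} + 6 x$ ($P{\left(x \right)} = \left(x^{2} + 6 x\right) - 5 = -5 + x^{2} + 6 x$)
$\left(4 - \left(\frac{5}{P{\left(5 \right)}} + \frac{5}{1}\right)\right) \left(\left(\left(0 - 5\right) + 1\right) + 6\right) = \left(4 - \left(\frac{5}{-5 + 5^{2} + 6 \cdot 5} + \frac{5}{1}\right)\right) \left(\left(\left(0 - 5\right) + 1\right) + 6\right) = \left(4 - \left(\frac{5}{-5 + 25 + 30} + 5 \cdot 1\right)\right) \left(\left(-5 + 1\right) + 6\right) = \left(4 - \left(\frac{5}{50} + 5\right)\right) \left(-4 + 6\right) = \left(4 - \left(5 \cdot \frac{1}{50} + 5\right)\right) 2 = \left(4 - \left(\frac{1}{10} + 5\right)\right) 2 = \left(4 - \frac{51}{10}\right) 2 = \left(- \frac{11}{10}\right) 2 = - \frac{11}{5}$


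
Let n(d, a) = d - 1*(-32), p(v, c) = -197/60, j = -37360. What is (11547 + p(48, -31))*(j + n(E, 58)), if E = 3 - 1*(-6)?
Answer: -25847997737/60 ≈ -4.3080e+8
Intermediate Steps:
E = 9 (E = 3 + 6 = 9)
p(v, c) = -197/60 (p(v, c) = -197*1/60 = -197/60)
n(d, a) = 32 + d (n(d, a) = d + 32 = 32 + d)
(11547 + p(48, -31))*(j + n(E, 58)) = (11547 - 197/60)*(-37360 + (32 + 9)) = 692623*(-37360 + 41)/60 = (692623/60)*(-37319) = -25847997737/60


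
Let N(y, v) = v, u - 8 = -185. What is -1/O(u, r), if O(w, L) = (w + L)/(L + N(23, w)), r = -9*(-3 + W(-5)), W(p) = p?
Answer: -1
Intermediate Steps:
u = -177 (u = 8 - 185 = -177)
r = 72 (r = -9*(-3 - 5) = -9*(-8) = 72)
O(w, L) = 1 (O(w, L) = (w + L)/(L + w) = (L + w)/(L + w) = 1)
-1/O(u, r) = -1/1 = -1*1 = -1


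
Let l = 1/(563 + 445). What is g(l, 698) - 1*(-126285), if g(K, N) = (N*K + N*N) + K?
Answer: 206132537/336 ≈ 6.1349e+5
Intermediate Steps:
l = 1/1008 ≈ 0.00099206
g(K, N) = K + N² + K*N (g(K, N) = (K*N + N²) + K = (N² + K*N) + K = K + N² + K*N)
g(l, 698) - 1*(-126285) = (1/1008 + 698² + (1/1008)*698) - 1*(-126285) = (1/1008 + 487204 + 349/504) + 126285 = 163700777/336 + 126285 = 206132537/336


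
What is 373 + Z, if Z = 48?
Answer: 421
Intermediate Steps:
373 + Z = 373 + 48 = 421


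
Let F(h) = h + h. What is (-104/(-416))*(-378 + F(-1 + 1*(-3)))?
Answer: -193/2 ≈ -96.500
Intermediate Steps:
F(h) = 2*h
(-104/(-416))*(-378 + F(-1 + 1*(-3))) = (-104/(-416))*(-378 + 2*(-1 + 1*(-3))) = (-104*(-1/416))*(-378 + 2*(-1 - 3)) = (-378 + 2*(-4))/4 = (-378 - 8)/4 = (¼)*(-386) = -193/2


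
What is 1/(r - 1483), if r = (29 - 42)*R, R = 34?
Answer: -1/1925 ≈ -0.00051948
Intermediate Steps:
r = -442 (r = (29 - 42)*34 = -13*34 = -442)
1/(r - 1483) = 1/(-442 - 1483) = 1/(-1925) = -1/1925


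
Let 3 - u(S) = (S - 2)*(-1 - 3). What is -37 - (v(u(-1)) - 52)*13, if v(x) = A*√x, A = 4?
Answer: 639 - 156*I ≈ 639.0 - 156.0*I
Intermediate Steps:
u(S) = -5 + 4*S (u(S) = 3 - (S - 2)*(-1 - 3) = 3 - (-2 + S)*(-4) = 3 - (8 - 4*S) = 3 + (-8 + 4*S) = -5 + 4*S)
v(x) = 4*√x
-37 - (v(u(-1)) - 52)*13 = -37 - (4*√(-5 + 4*(-1)) - 52)*13 = -37 - (4*√(-5 - 4) - 52)*13 = -37 - (4*√(-9) - 52)*13 = -37 - (4*(3*I) - 52)*13 = -37 - (12*I - 52)*13 = -37 - (-52 + 12*I)*13 = -37 - (-676 + 156*I) = -37 + (676 - 156*I) = 639 - 156*I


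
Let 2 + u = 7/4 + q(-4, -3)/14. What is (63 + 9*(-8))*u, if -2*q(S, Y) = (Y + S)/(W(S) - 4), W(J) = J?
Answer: 81/32 ≈ 2.5313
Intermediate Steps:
q(S, Y) = -(S + Y)/(2*(-4 + S)) (q(S, Y) = -(Y + S)/(2*(S - 4)) = -(S + Y)/(2*(-4 + S)))
u = -9/32 (u = -2 + (7/4 + ((-1*(-4) - 1*(-3))/(2*(-4 - 4)))/14) = -2 + (7*(1/4) + ((1/2)*(4 + 3)/(-8))*(1/14)) = -2 + (7/4 + ((1/2)*(-1/8)*7)*(1/14)) = -2 + (7/4 - 7/16*1/14) = -2 + (7/4 - 1/32) = -2 + 55/32 = -9/32 ≈ -0.28125)
(63 + 9*(-8))*u = (63 + 9*(-8))*(-9/32) = (63 - 72)*(-9/32) = -9*(-9/32) = 81/32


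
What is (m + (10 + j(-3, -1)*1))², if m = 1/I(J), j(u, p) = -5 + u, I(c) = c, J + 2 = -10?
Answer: 529/144 ≈ 3.6736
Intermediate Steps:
J = -12 (J = -2 - 10 = -12)
m = -1/12 (m = 1/(-12) = -1/12 ≈ -0.083333)
(m + (10 + j(-3, -1)*1))² = (-1/12 + (10 + (-5 - 3)*1))² = (-1/12 + (10 - 8*1))² = (-1/12 + (10 - 8))² = (-1/12 + 2)² = (23/12)² = 529/144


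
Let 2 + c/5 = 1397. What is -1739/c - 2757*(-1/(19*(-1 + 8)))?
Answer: 18998788/927675 ≈ 20.480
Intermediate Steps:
c = 6975 (c = -10 + 5*1397 = -10 + 6985 = 6975)
-1739/c - 2757*(-1/(19*(-1 + 8))) = -1739/6975 - 2757*(-1/(19*(-1 + 8))) = -1739*1/6975 - 2757/((-19*7)) = -1739/6975 - 2757/(-133) = -1739/6975 - 2757*(-1/133) = -1739/6975 + 2757/133 = 18998788/927675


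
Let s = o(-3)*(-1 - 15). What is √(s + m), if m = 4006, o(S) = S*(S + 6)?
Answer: 5*√166 ≈ 64.421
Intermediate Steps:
o(S) = S*(6 + S)
s = 144 (s = (-3*(6 - 3))*(-1 - 15) = -3*3*(-16) = -9*(-16) = 144)
√(s + m) = √(144 + 4006) = √4150 = 5*√166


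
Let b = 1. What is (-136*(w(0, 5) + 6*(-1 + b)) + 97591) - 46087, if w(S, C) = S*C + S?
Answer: 51504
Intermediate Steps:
w(S, C) = S + C*S (w(S, C) = C*S + S = S + C*S)
(-136*(w(0, 5) + 6*(-1 + b)) + 97591) - 46087 = (-136*(0*(1 + 5) + 6*(-1 + 1)) + 97591) - 46087 = (-136*(0*6 + 6*0) + 97591) - 46087 = (-136*(0 + 0) + 97591) - 46087 = (-136*0 + 97591) - 46087 = (0 + 97591) - 46087 = 97591 - 46087 = 51504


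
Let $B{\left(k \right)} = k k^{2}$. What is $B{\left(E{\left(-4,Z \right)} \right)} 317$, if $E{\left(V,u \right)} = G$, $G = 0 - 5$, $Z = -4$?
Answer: $-39625$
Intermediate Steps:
$G = -5$
$E{\left(V,u \right)} = -5$
$B{\left(k \right)} = k^{3}$
$B{\left(E{\left(-4,Z \right)} \right)} 317 = \left(-5\right)^{3} \cdot 317 = \left(-125\right) 317 = -39625$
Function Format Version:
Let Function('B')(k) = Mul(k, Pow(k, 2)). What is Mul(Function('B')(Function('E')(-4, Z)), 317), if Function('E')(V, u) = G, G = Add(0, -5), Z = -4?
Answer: -39625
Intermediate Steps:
G = -5
Function('E')(V, u) = -5
Function('B')(k) = Pow(k, 3)
Mul(Function('B')(Function('E')(-4, Z)), 317) = Mul(Pow(-5, 3), 317) = Mul(-125, 317) = -39625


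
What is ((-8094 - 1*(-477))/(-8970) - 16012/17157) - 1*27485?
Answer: -1409969147807/51299430 ≈ -27485.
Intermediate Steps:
((-8094 - 1*(-477))/(-8970) - 16012/17157) - 1*27485 = ((-8094 + 477)*(-1/8970) - 16012*1/17157) - 27485 = (-7617*(-1/8970) - 16012/17157) - 27485 = (2539/2990 - 16012/17157) - 27485 = -4314257/51299430 - 27485 = -1409969147807/51299430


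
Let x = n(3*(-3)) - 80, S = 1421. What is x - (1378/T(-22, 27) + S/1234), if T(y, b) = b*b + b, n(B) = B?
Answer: -10725398/116613 ≈ -91.974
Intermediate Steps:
T(y, b) = b + b² (T(y, b) = b² + b = b + b²)
x = -89 (x = 3*(-3) - 80 = -9 - 80 = -89)
x - (1378/T(-22, 27) + S/1234) = -89 - (1378/((27*(1 + 27))) + 1421/1234) = -89 - (1378/((27*28)) + 1421*(1/1234)) = -89 - (1378/756 + 1421/1234) = -89 - (1378*(1/756) + 1421/1234) = -89 - (689/378 + 1421/1234) = -89 - 1*346841/116613 = -89 - 346841/116613 = -10725398/116613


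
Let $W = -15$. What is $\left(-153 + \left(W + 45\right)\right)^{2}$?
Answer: $15129$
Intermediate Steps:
$\left(-153 + \left(W + 45\right)\right)^{2} = \left(-153 + \left(-15 + 45\right)\right)^{2} = \left(-153 + 30\right)^{2} = \left(-123\right)^{2} = 15129$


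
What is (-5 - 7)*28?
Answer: -336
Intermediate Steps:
(-5 - 7)*28 = -12*28 = -336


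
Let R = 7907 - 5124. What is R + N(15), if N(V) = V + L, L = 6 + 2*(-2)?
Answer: 2800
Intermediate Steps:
R = 2783
L = 2 (L = 6 - 4 = 2)
N(V) = 2 + V (N(V) = V + 2 = 2 + V)
R + N(15) = 2783 + (2 + 15) = 2783 + 17 = 2800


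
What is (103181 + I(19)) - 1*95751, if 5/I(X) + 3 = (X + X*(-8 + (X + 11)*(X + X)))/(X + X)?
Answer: 8373620/1127 ≈ 7430.0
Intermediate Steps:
I(X) = 5/(-3 + (X + X*(-8 + 2*X*(11 + X)))/(2*X)) (I(X) = 5/(-3 + (X + X*(-8 + (X + 11)*(X + X)))/(X + X)) = 5/(-3 + (X + X*(-8 + (11 + X)*(2*X)))/((2*X))) = 5/(-3 + (X + X*(-8 + 2*X*(11 + X)))*(1/(2*X))) = 5/(-3 + (X + X*(-8 + 2*X*(11 + X)))/(2*X)))
(103181 + I(19)) - 1*95751 = (103181 + 10/(-13 + 2*19**2 + 22*19)) - 1*95751 = (103181 + 10/(-13 + 2*361 + 418)) - 95751 = (103181 + 10/(-13 + 722 + 418)) - 95751 = (103181 + 10/1127) - 95751 = 116284997/1127 - 95751 = 8373620/1127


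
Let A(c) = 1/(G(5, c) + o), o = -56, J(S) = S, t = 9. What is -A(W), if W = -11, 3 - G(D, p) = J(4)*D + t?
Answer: 1/82 ≈ 0.012195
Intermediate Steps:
G(D, p) = -6 - 4*D (G(D, p) = 3 - (4*D + 9) = 3 - (9 + 4*D) = 3 + (-9 - 4*D) = -6 - 4*D)
A(c) = -1/82 (A(c) = 1/((-6 - 4*5) - 56) = 1/((-6 - 20) - 56) = 1/(-26 - 56) = 1/(-82) = -1/82)
-A(W) = -1*(-1/82) = 1/82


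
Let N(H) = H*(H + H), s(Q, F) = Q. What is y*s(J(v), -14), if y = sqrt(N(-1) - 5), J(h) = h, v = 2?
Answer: 2*I*sqrt(3) ≈ 3.4641*I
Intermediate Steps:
N(H) = 2*H**2 (N(H) = H*(2*H) = 2*H**2)
y = I*sqrt(3) (y = sqrt(2*(-1)**2 - 5) = sqrt(2*1 - 5) = sqrt(2 - 5) = sqrt(-3) = I*sqrt(3) ≈ 1.732*I)
y*s(J(v), -14) = (I*sqrt(3))*2 = 2*I*sqrt(3)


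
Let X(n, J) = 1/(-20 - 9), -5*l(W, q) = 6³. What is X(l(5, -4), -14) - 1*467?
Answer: -13544/29 ≈ -467.03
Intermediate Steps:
l(W, q) = -216/5 (l(W, q) = -⅕*6³ = -⅕*216 = -216/5)
X(n, J) = -1/29 (X(n, J) = 1/(-29) = -1/29)
X(l(5, -4), -14) - 1*467 = -1/29 - 1*467 = -1/29 - 467 = -13544/29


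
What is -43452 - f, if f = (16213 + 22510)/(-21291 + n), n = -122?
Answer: -930398953/21413 ≈ -43450.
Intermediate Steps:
f = -38723/21413 (f = (16213 + 22510)/(-21291 - 122) = 38723/(-21413) = 38723*(-1/21413) = -38723/21413 ≈ -1.8084)
-43452 - f = -43452 - 1*(-38723/21413) = -43452 + 38723/21413 = -930398953/21413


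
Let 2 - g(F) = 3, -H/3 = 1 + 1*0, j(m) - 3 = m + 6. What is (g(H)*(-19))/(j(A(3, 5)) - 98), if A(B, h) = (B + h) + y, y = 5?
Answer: -¼ ≈ -0.25000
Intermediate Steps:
A(B, h) = 5 + B + h (A(B, h) = (B + h) + 5 = 5 + B + h)
j(m) = 9 + m (j(m) = 3 + (m + 6) = 3 + (6 + m) = 9 + m)
H = -3 (H = -3*(1 + 1*0) = -3*(1 + 0) = -3*1 = -3)
g(F) = -1 (g(F) = 2 - 1*3 = 2 - 3 = -1)
(g(H)*(-19))/(j(A(3, 5)) - 98) = (-1*(-19))/((9 + (5 + 3 + 5)) - 98) = 19/((9 + 13) - 98) = 19/(22 - 98) = 19/(-76) = 19*(-1/76) = -¼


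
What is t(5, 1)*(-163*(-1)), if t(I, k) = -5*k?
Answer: -815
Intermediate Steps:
t(5, 1)*(-163*(-1)) = (-5*1)*(-163*(-1)) = -5*163 = -815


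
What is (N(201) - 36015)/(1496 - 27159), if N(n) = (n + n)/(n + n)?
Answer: 3274/2333 ≈ 1.4033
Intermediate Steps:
N(n) = 1 (N(n) = (2*n)/((2*n)) = (1/(2*n))*(2*n) = 1)
(N(201) - 36015)/(1496 - 27159) = (1 - 36015)/(1496 - 27159) = -36014/(-25663) = -36014*(-1/25663) = 3274/2333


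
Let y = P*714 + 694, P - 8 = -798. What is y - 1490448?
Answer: -2053814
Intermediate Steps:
P = -790 (P = 8 - 798 = -790)
y = -563366 (y = -790*714 + 694 = -564060 + 694 = -563366)
y - 1490448 = -563366 - 1490448 = -2053814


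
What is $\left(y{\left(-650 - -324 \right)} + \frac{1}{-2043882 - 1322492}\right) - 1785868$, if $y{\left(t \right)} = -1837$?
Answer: $- \frac{6018083631671}{3366374} \approx -1.7877 \cdot 10^{6}$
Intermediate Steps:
$\left(y{\left(-650 - -324 \right)} + \frac{1}{-2043882 - 1322492}\right) - 1785868 = \left(-1837 + \frac{1}{-2043882 - 1322492}\right) - 1785868 = \left(-1837 + \frac{1}{-3366374}\right) - 1785868 = \left(-1837 - \frac{1}{3366374}\right) - 1785868 = - \frac{6184029039}{3366374} - 1785868 = - \frac{6018083631671}{3366374}$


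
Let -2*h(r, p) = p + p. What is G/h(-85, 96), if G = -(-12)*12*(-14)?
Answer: 21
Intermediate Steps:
h(r, p) = -p (h(r, p) = -(p + p)/2 = -p)
G = -2016 (G = -12*(-12)*(-14) = 144*(-14) = -2016)
G/h(-85, 96) = -2016/((-1*96)) = -2016/(-96) = -2016*(-1/96) = 21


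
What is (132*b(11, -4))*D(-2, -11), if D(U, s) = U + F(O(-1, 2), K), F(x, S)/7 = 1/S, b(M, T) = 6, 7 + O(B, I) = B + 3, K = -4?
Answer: -2970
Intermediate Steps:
O(B, I) = -4 + B (O(B, I) = -7 + (B + 3) = -7 + (3 + B) = -4 + B)
F(x, S) = 7/S
D(U, s) = -7/4 + U (D(U, s) = U + 7/(-4) = U + 7*(-¼) = U - 7/4 = -7/4 + U)
(132*b(11, -4))*D(-2, -11) = (132*6)*(-7/4 - 2) = 792*(-15/4) = -2970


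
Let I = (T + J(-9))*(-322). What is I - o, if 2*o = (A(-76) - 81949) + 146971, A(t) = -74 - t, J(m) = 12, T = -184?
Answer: 22872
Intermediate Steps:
o = 32512 (o = (((-74 - 1*(-76)) - 81949) + 146971)/2 = (((-74 + 76) - 81949) + 146971)/2 = ((2 - 81949) + 146971)/2 = (-81947 + 146971)/2 = (½)*65024 = 32512)
I = 55384 (I = (-184 + 12)*(-322) = -172*(-322) = 55384)
I - o = 55384 - 1*32512 = 55384 - 32512 = 22872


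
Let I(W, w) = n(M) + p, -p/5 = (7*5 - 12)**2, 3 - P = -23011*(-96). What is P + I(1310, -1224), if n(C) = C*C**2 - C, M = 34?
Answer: -2172428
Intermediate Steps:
P = -2209053 (P = 3 - (-23011)*(-96) = 3 - 1*2209056 = 3 - 2209056 = -2209053)
p = -2645 (p = -5*(7*5 - 12)**2 = -5*(35 - 12)**2 = -5*23**2 = -5*529 = -2645)
n(C) = C**3 - C
I(W, w) = 36625 (I(W, w) = (34**3 - 1*34) - 2645 = (39304 - 34) - 2645 = 39270 - 2645 = 36625)
P + I(1310, -1224) = -2209053 + 36625 = -2172428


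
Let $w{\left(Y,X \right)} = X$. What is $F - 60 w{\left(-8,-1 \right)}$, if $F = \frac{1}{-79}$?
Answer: $\frac{4739}{79} \approx 59.987$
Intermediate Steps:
$F = - \frac{1}{79} \approx -0.012658$
$F - 60 w{\left(-8,-1 \right)} = - \frac{1}{79} - -60 = - \frac{1}{79} + 60 = \frac{4739}{79}$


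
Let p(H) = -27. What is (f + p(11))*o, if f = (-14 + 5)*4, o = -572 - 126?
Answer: 43974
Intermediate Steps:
o = -698
f = -36 (f = -9*4 = -36)
(f + p(11))*o = (-36 - 27)*(-698) = -63*(-698) = 43974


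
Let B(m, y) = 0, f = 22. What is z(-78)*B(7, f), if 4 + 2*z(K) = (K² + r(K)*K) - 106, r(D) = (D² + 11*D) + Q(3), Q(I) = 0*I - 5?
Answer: 0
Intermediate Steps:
Q(I) = -5 (Q(I) = 0 - 5 = -5)
r(D) = -5 + D² + 11*D (r(D) = (D² + 11*D) - 5 = -5 + D² + 11*D)
z(K) = -55 + K²/2 + K*(-5 + K² + 11*K)/2 (z(K) = -2 + ((K² + (-5 + K² + 11*K)*K) - 106)/2 = -2 + ((K² + K*(-5 + K² + 11*K)) - 106)/2 = -2 + (-106 + K² + K*(-5 + K² + 11*K))/2 = -2 + (-53 + K²/2 + K*(-5 + K² + 11*K)/2) = -55 + K²/2 + K*(-5 + K² + 11*K)/2)
z(-78)*B(7, f) = (-55 + (½)*(-78)³ + 6*(-78)² - 5/2*(-78))*0 = (-55 + (½)*(-474552) + 6*6084 + 195)*0 = (-55 - 237276 + 36504 + 195)*0 = -200632*0 = 0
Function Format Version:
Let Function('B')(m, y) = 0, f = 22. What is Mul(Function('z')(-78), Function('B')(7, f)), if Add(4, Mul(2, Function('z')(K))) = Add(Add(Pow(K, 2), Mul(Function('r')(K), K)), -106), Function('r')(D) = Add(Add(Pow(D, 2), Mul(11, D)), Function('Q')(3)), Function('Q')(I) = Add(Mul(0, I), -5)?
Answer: 0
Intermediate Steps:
Function('Q')(I) = -5 (Function('Q')(I) = Add(0, -5) = -5)
Function('r')(D) = Add(-5, Pow(D, 2), Mul(11, D)) (Function('r')(D) = Add(Add(Pow(D, 2), Mul(11, D)), -5) = Add(-5, Pow(D, 2), Mul(11, D)))
Function('z')(K) = Add(-55, Mul(Rational(1, 2), Pow(K, 2)), Mul(Rational(1, 2), K, Add(-5, Pow(K, 2), Mul(11, K)))) (Function('z')(K) = Add(-2, Mul(Rational(1, 2), Add(Add(Pow(K, 2), Mul(Add(-5, Pow(K, 2), Mul(11, K)), K)), -106))) = Add(-2, Mul(Rational(1, 2), Add(Add(Pow(K, 2), Mul(K, Add(-5, Pow(K, 2), Mul(11, K)))), -106))) = Add(-2, Mul(Rational(1, 2), Add(-106, Pow(K, 2), Mul(K, Add(-5, Pow(K, 2), Mul(11, K)))))) = Add(-2, Add(-53, Mul(Rational(1, 2), Pow(K, 2)), Mul(Rational(1, 2), K, Add(-5, Pow(K, 2), Mul(11, K))))) = Add(-55, Mul(Rational(1, 2), Pow(K, 2)), Mul(Rational(1, 2), K, Add(-5, Pow(K, 2), Mul(11, K)))))
Mul(Function('z')(-78), Function('B')(7, f)) = Mul(Add(-55, Mul(Rational(1, 2), Pow(-78, 3)), Mul(6, Pow(-78, 2)), Mul(Rational(-5, 2), -78)), 0) = Mul(Add(-55, Mul(Rational(1, 2), -474552), Mul(6, 6084), 195), 0) = Mul(Add(-55, -237276, 36504, 195), 0) = Mul(-200632, 0) = 0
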